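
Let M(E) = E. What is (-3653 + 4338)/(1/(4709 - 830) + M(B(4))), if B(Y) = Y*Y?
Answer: 531423/12413 ≈ 42.812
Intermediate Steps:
B(Y) = Y**2
(-3653 + 4338)/(1/(4709 - 830) + M(B(4))) = (-3653 + 4338)/(1/(4709 - 830) + 4**2) = 685/(1/3879 + 16) = 685/(62065/3879) = 685*(3879/62065) = 531423/12413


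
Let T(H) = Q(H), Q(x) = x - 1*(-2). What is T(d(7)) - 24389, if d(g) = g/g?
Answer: -24386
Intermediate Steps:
d(g) = 1
Q(x) = 2 + x (Q(x) = x + 2 = 2 + x)
T(H) = 2 + H
T(d(7)) - 24389 = (2 + 1) - 24389 = 3 - 24389 = -24386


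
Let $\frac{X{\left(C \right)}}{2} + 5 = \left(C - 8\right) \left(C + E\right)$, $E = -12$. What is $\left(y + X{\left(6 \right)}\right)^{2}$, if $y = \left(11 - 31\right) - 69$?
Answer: $5625$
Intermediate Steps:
$y = -89$ ($y = \left(11 - 31\right) - 69 = -20 - 69 = -89$)
$X{\left(C \right)} = -10 + 2 \left(-12 + C\right) \left(-8 + C\right)$ ($X{\left(C \right)} = -10 + 2 \left(C - 8\right) \left(C - 12\right) = -10 + 2 \left(-8 + C\right) \left(-12 + C\right) = -10 + 2 \left(-12 + C\right) \left(-8 + C\right)$)
$\left(y + X{\left(6 \right)}\right)^{2} = \left(-89 + \left(182 - 240 + 2 \cdot 6^{2}\right)\right)^{2} = \left(-89 + \left(182 - 240 + 2 \cdot 36\right)\right)^{2} = \left(-89 + \left(182 - 240 + 72\right)\right)^{2} = \left(-89 + 14\right)^{2} = \left(-75\right)^{2} = 5625$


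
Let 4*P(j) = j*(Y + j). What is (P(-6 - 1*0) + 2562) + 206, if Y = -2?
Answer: 2780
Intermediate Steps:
P(j) = j*(-2 + j)/4 (P(j) = (j*(-2 + j))/4 = j*(-2 + j)/4)
(P(-6 - 1*0) + 2562) + 206 = ((-6 - 1*0)*(-2 + (-6 - 1*0))/4 + 2562) + 206 = ((-6 + 0)*(-2 + (-6 + 0))/4 + 2562) + 206 = ((1/4)*(-6)*(-2 - 6) + 2562) + 206 = ((1/4)*(-6)*(-8) + 2562) + 206 = (12 + 2562) + 206 = 2574 + 206 = 2780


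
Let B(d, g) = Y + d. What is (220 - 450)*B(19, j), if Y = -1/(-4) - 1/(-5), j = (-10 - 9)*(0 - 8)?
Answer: -8947/2 ≈ -4473.5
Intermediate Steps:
j = 152 (j = -19*(-8) = 152)
Y = 9/20 (Y = -1*(-¼) - 1*(-⅕) = ¼ + ⅕ = 9/20 ≈ 0.45000)
B(d, g) = 9/20 + d
(220 - 450)*B(19, j) = (220 - 450)*(9/20 + 19) = -230*389/20 = -8947/2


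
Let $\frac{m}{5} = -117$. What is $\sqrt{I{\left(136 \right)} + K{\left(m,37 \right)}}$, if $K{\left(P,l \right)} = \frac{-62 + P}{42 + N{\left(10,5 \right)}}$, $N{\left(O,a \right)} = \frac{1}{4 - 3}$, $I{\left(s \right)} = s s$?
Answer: $\frac{\sqrt{34171283}}{43} \approx 135.94$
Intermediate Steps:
$m = -585$ ($m = 5 \left(-117\right) = -585$)
$I{\left(s \right)} = s^{2}$
$N{\left(O,a \right)} = 1$ ($N{\left(O,a \right)} = 1^{-1} = 1$)
$K{\left(P,l \right)} = - \frac{62}{43} + \frac{P}{43}$ ($K{\left(P,l \right)} = \frac{-62 + P}{42 + 1} = \frac{-62 + P}{43} = \left(-62 + P\right) \frac{1}{43} = - \frac{62}{43} + \frac{P}{43}$)
$\sqrt{I{\left(136 \right)} + K{\left(m,37 \right)}} = \sqrt{136^{2} + \left(- \frac{62}{43} + \frac{1}{43} \left(-585\right)\right)} = \sqrt{18496 - \frac{647}{43}} = \sqrt{\frac{794681}{43}} = \frac{\sqrt{34171283}}{43}$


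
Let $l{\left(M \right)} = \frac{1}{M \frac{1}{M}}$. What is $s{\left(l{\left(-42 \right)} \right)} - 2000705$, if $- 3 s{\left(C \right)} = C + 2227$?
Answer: $- \frac{6004343}{3} \approx -2.0014 \cdot 10^{6}$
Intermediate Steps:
$l{\left(M \right)} = 1$ ($l{\left(M \right)} = 1^{-1} = 1$)
$s{\left(C \right)} = - \frac{2227}{3} - \frac{C}{3}$ ($s{\left(C \right)} = - \frac{C + 2227}{3} = - \frac{2227 + C}{3} = - \frac{2227}{3} - \frac{C}{3}$)
$s{\left(l{\left(-42 \right)} \right)} - 2000705 = \left(- \frac{2227}{3} - \frac{1}{3}\right) - 2000705 = - \frac{2228}{3} - 2000705 = - \frac{6004343}{3}$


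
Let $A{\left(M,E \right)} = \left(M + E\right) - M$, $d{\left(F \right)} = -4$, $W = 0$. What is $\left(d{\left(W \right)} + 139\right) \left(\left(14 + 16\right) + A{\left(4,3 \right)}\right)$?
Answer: $4455$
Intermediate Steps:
$A{\left(M,E \right)} = E$ ($A{\left(M,E \right)} = \left(E + M\right) - M = E$)
$\left(d{\left(W \right)} + 139\right) \left(\left(14 + 16\right) + A{\left(4,3 \right)}\right) = \left(-4 + 139\right) \left(\left(14 + 16\right) + 3\right) = 135 \left(30 + 3\right) = 135 \cdot 33 = 4455$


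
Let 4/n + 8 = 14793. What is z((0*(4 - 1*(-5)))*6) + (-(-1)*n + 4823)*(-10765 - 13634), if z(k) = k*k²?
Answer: -1739845331541/14785 ≈ -1.1768e+8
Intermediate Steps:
z(k) = k³
n = 4/14785 (n = 4/(-8 + 14793) = 4/14785 ≈ 0.00027054)
z((0*(4 - 1*(-5)))*6) + (-(-1)*n + 4823)*(-10765 - 13634) = ((0*(4 - 1*(-5)))*6)³ + (-(-1)*4/14785 + 4823)*(-10765 - 13634) = ((0*(4 + 5))*6)³ + (-1*(-4/14785) + 4823)*(-24399) = ((0*9)*6)³ + (4/14785 + 4823)*(-24399) = (0*6)³ + (71308059/14785)*(-24399) = 0³ - 1739845331541/14785 = 0 - 1739845331541/14785 = -1739845331541/14785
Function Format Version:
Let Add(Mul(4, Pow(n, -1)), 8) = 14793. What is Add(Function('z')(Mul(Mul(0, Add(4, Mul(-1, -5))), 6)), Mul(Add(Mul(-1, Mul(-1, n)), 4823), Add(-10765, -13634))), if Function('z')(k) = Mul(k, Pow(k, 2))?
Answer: Rational(-1739845331541, 14785) ≈ -1.1768e+8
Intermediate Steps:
Function('z')(k) = Pow(k, 3)
n = Rational(4, 14785) (n = Mul(4, Pow(Add(-8, 14793), -1)) = Mul(4, Pow(14785, -1)) = Mul(4, Rational(1, 14785)) = Rational(4, 14785) ≈ 0.00027054)
Add(Function('z')(Mul(Mul(0, Add(4, Mul(-1, -5))), 6)), Mul(Add(Mul(-1, Mul(-1, n)), 4823), Add(-10765, -13634))) = Add(Pow(Mul(Mul(0, Add(4, Mul(-1, -5))), 6), 3), Mul(Add(Mul(-1, Mul(-1, Rational(4, 14785))), 4823), Add(-10765, -13634))) = Add(Pow(Mul(Mul(0, Add(4, 5)), 6), 3), Mul(Add(Mul(-1, Rational(-4, 14785)), 4823), -24399)) = Add(Pow(Mul(Mul(0, 9), 6), 3), Mul(Add(Rational(4, 14785), 4823), -24399)) = Add(Pow(Mul(0, 6), 3), Mul(Rational(71308059, 14785), -24399)) = Add(Pow(0, 3), Rational(-1739845331541, 14785)) = Add(0, Rational(-1739845331541, 14785)) = Rational(-1739845331541, 14785)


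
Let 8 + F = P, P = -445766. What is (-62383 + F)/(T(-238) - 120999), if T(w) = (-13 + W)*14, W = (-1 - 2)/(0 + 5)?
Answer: 2540785/605947 ≈ 4.1931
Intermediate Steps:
W = -⅗ (W = -3/5 = -3*⅕ = -⅗ ≈ -0.60000)
F = -445774 (F = -8 - 445766 = -445774)
T(w) = -952/5 (T(w) = (-13 - ⅗)*14 = -68/5*14 = -952/5)
(-62383 + F)/(T(-238) - 120999) = (-62383 - 445774)/(-952/5 - 120999) = -508157/(-605947/5) = -508157*(-5/605947) = 2540785/605947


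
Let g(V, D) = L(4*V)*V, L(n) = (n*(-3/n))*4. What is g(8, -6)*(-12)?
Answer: 1152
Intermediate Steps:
L(n) = -12 (L(n) = -3*4 = -12)
g(V, D) = -12*V
g(8, -6)*(-12) = -12*8*(-12) = -96*(-12) = 1152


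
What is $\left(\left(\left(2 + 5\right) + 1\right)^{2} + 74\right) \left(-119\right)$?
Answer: $-16422$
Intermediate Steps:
$\left(\left(\left(2 + 5\right) + 1\right)^{2} + 74\right) \left(-119\right) = \left(\left(7 + 1\right)^{2} + 74\right) \left(-119\right) = \left(8^{2} + 74\right) \left(-119\right) = \left(64 + 74\right) \left(-119\right) = 138 \left(-119\right) = -16422$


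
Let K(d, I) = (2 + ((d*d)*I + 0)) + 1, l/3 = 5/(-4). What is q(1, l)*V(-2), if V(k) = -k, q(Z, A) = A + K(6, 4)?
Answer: 573/2 ≈ 286.50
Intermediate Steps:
l = -15/4 (l = 3*(5/(-4)) = 3*(5*(-¼)) = 3*(-5/4) = -15/4 ≈ -3.7500)
K(d, I) = 3 + I*d² (K(d, I) = (2 + (d²*I + 0)) + 1 = (2 + (I*d² + 0)) + 1 = (2 + I*d²) + 1 = 3 + I*d²)
q(Z, A) = 147 + A (q(Z, A) = A + (3 + 4*6²) = A + (3 + 4*36) = A + (3 + 144) = A + 147 = 147 + A)
q(1, l)*V(-2) = (147 - 15/4)*(-1*(-2)) = (573/4)*2 = 573/2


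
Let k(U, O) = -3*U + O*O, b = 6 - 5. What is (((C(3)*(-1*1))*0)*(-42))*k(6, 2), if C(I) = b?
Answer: 0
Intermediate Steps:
b = 1
C(I) = 1
k(U, O) = O² - 3*U (k(U, O) = -3*U + O² = O² - 3*U)
(((C(3)*(-1*1))*0)*(-42))*k(6, 2) = (((1*(-1*1))*0)*(-42))*(2² - 3*6) = (((1*(-1))*0)*(-42))*(4 - 18) = (-1*0*(-42))*(-14) = (0*(-42))*(-14) = 0*(-14) = 0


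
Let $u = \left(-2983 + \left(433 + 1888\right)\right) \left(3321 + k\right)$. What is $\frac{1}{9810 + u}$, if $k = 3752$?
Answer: $- \frac{1}{4672516} \approx -2.1402 \cdot 10^{-7}$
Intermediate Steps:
$u = -4682326$ ($u = \left(-2983 + \left(433 + 1888\right)\right) \left(3321 + 3752\right) = \left(-2983 + 2321\right) 7073 = \left(-662\right) 7073 = -4682326$)
$\frac{1}{9810 + u} = \frac{1}{9810 - 4682326} = \frac{1}{-4672516} = - \frac{1}{4672516}$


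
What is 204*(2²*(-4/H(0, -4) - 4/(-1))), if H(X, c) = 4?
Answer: 2448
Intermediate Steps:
204*(2²*(-4/H(0, -4) - 4/(-1))) = 204*(2²*(-4/4 - 4/(-1))) = 204*(4*(-4*¼ - 4*(-1))) = 204*(4*(-1 + 4)) = 204*(4*3) = 204*12 = 2448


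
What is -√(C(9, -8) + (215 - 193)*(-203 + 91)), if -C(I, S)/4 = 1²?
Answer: -2*I*√617 ≈ -49.679*I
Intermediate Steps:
C(I, S) = -4 (C(I, S) = -4*1² = -4*1 = -4)
-√(C(9, -8) + (215 - 193)*(-203 + 91)) = -√(-4 + (215 - 193)*(-203 + 91)) = -√(-4 + 22*(-112)) = -√(-4 - 2464) = -√(-2468) = -2*I*√617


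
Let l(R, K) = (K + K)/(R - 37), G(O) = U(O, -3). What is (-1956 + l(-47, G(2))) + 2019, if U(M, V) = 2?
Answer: 1322/21 ≈ 62.952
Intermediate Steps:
G(O) = 2
l(R, K) = 2*K/(-37 + R) (l(R, K) = (2*K)/(-37 + R) = 2*K/(-37 + R))
(-1956 + l(-47, G(2))) + 2019 = (-1956 + 2*2/(-37 - 47)) + 2019 = (-1956 + 2*2/(-84)) + 2019 = (-1956 + 2*2*(-1/84)) + 2019 = (-1956 - 1/21) + 2019 = -41077/21 + 2019 = 1322/21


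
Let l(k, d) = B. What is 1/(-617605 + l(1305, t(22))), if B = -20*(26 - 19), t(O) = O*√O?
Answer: -1/617745 ≈ -1.6188e-6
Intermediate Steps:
t(O) = O^(3/2)
B = -140 (B = -20*7 = -140)
l(k, d) = -140
1/(-617605 + l(1305, t(22))) = 1/(-617605 - 140) = 1/(-617745) = -1/617745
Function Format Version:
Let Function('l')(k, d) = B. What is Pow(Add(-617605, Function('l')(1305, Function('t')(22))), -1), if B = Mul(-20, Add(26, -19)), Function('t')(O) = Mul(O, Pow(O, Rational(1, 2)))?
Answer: Rational(-1, 617745) ≈ -1.6188e-6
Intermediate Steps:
Function('t')(O) = Pow(O, Rational(3, 2))
B = -140 (B = Mul(-20, 7) = -140)
Function('l')(k, d) = -140
Pow(Add(-617605, Function('l')(1305, Function('t')(22))), -1) = Pow(Add(-617605, -140), -1) = Pow(-617745, -1) = Rational(-1, 617745)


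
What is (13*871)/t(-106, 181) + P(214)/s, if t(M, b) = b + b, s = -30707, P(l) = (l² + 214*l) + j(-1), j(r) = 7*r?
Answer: 314541591/11115934 ≈ 28.296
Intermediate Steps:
P(l) = -7 + l² + 214*l (P(l) = (l² + 214*l) + 7*(-1) = (l² + 214*l) - 7 = -7 + l² + 214*l)
t(M, b) = 2*b
(13*871)/t(-106, 181) + P(214)/s = (13*871)/((2*181)) + (-7 + 214² + 214*214)/(-30707) = 11323/362 + (-7 + 45796 + 45796)*(-1/30707) = 11323*(1/362) + 91585*(-1/30707) = 11323/362 - 91585/30707 = 314541591/11115934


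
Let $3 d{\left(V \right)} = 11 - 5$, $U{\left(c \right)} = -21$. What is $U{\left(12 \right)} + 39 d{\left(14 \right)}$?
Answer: $57$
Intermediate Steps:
$d{\left(V \right)} = 2$ ($d{\left(V \right)} = \frac{11 - 5}{3} = \frac{1}{3} \cdot 6 = 2$)
$U{\left(12 \right)} + 39 d{\left(14 \right)} = -21 + 39 \cdot 2 = -21 + 78 = 57$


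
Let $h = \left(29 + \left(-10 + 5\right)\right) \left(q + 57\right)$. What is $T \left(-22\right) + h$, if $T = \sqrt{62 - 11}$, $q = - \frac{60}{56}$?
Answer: $\frac{9396}{7} - 22 \sqrt{51} \approx 1185.2$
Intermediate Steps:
$q = - \frac{15}{14}$ ($q = \left(-60\right) \frac{1}{56} = - \frac{15}{14} \approx -1.0714$)
$T = \sqrt{51} \approx 7.1414$
$h = \frac{9396}{7}$ ($h = \left(29 + \left(-10 + 5\right)\right) \left(- \frac{15}{14} + 57\right) = \left(29 - 5\right) \frac{783}{14} = 24 \cdot \frac{783}{14} = \frac{9396}{7} \approx 1342.3$)
$T \left(-22\right) + h = \sqrt{51} \left(-22\right) + \frac{9396}{7} = - 22 \sqrt{51} + \frac{9396}{7} = \frac{9396}{7} - 22 \sqrt{51}$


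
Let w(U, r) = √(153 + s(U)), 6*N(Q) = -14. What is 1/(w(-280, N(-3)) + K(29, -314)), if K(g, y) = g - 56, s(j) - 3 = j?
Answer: -27/853 - 2*I*√31/853 ≈ -0.031653 - 0.013055*I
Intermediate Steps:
s(j) = 3 + j
N(Q) = -7/3 (N(Q) = (⅙)*(-14) = -7/3)
K(g, y) = -56 + g
w(U, r) = √(156 + U) (w(U, r) = √(153 + (3 + U)) = √(156 + U))
1/(w(-280, N(-3)) + K(29, -314)) = 1/(√(156 - 280) + (-56 + 29)) = 1/(√(-124) - 27) = 1/(2*I*√31 - 27) = 1/(-27 + 2*I*√31)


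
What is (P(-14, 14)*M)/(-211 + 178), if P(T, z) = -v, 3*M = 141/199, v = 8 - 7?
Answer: 47/6567 ≈ 0.0071570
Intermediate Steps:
v = 1
M = 47/199 (M = (141/199)/3 = (141*(1/199))/3 = (⅓)*(141/199) = 47/199 ≈ 0.23618)
P(T, z) = -1 (P(T, z) = -1*1 = -1)
(P(-14, 14)*M)/(-211 + 178) = (-1*47/199)/(-211 + 178) = -47/199/(-33) = -47/199*(-1/33) = 47/6567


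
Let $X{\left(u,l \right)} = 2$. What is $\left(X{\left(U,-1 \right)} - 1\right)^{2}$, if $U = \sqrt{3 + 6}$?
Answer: $1$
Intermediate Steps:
$U = 3$ ($U = \sqrt{9} = 3$)
$\left(X{\left(U,-1 \right)} - 1\right)^{2} = \left(2 - 1\right)^{2} = 1^{2} = 1$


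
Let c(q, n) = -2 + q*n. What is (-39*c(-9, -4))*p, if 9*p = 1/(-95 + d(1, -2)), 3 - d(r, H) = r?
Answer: 442/279 ≈ 1.5842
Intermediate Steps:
c(q, n) = -2 + n*q
d(r, H) = 3 - r
p = -1/837 (p = 1/(9*(-95 + (3 - 1*1))) = 1/(9*(-95 + (3 - 1))) = 1/(9*(-95 + 2)) = (⅑)/(-93) = (⅑)*(-1/93) = -1/837 ≈ -0.0011947)
(-39*c(-9, -4))*p = -39*(-2 - 4*(-9))*(-1/837) = -39*(-2 + 36)*(-1/837) = -39*34*(-1/837) = -1326*(-1/837) = 442/279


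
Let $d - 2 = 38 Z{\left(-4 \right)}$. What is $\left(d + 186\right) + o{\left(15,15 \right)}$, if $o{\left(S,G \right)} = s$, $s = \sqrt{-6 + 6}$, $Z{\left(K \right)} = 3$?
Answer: $302$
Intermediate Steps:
$s = 0$ ($s = \sqrt{0} = 0$)
$o{\left(S,G \right)} = 0$
$d = 116$ ($d = 2 + 38 \cdot 3 = 2 + 114 = 116$)
$\left(d + 186\right) + o{\left(15,15 \right)} = \left(116 + 186\right) + 0 = 302 + 0 = 302$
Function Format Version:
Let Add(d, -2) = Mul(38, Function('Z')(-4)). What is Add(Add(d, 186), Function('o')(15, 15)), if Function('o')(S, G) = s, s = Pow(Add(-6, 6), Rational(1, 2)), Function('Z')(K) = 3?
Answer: 302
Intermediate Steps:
s = 0 (s = Pow(0, Rational(1, 2)) = 0)
Function('o')(S, G) = 0
d = 116 (d = Add(2, Mul(38, 3)) = Add(2, 114) = 116)
Add(Add(d, 186), Function('o')(15, 15)) = Add(Add(116, 186), 0) = Add(302, 0) = 302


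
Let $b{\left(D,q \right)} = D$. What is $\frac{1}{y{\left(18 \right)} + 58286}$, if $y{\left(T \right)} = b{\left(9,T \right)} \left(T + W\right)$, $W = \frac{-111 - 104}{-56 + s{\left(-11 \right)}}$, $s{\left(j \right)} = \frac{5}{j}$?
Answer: $\frac{69}{4035277} \approx 1.7099 \cdot 10^{-5}$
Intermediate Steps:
$W = \frac{2365}{621}$ ($W = \frac{-111 - 104}{-56 + \frac{5}{-11}} = - \frac{215}{-56 + 5 \left(- \frac{1}{11}\right)} = - \frac{215}{-56 - \frac{5}{11}} = - \frac{215}{- \frac{621}{11}} = \left(-215\right) \left(- \frac{11}{621}\right) = \frac{2365}{621} \approx 3.8084$)
$y{\left(T \right)} = \frac{2365}{69} + 9 T$ ($y{\left(T \right)} = 9 \left(T + \frac{2365}{621}\right) = 9 \left(\frac{2365}{621} + T\right) = \frac{2365}{69} + 9 T$)
$\frac{1}{y{\left(18 \right)} + 58286} = \frac{1}{\left(\frac{2365}{69} + 9 \cdot 18\right) + 58286} = \frac{1}{\left(\frac{2365}{69} + 162\right) + 58286} = \frac{1}{\frac{13543}{69} + 58286} = \frac{1}{\frac{4035277}{69}} = \frac{69}{4035277}$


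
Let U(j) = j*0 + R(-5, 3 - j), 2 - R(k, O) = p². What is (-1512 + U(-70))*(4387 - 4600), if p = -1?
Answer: 321843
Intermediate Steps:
R(k, O) = 1 (R(k, O) = 2 - 1*(-1)² = 2 - 1*1 = 2 - 1 = 1)
U(j) = 1 (U(j) = j*0 + 1 = 0 + 1 = 1)
(-1512 + U(-70))*(4387 - 4600) = (-1512 + 1)*(4387 - 4600) = -1511*(-213) = 321843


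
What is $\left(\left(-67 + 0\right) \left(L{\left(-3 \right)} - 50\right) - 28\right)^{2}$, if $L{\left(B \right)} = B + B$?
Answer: $13868176$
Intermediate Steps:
$L{\left(B \right)} = 2 B$
$\left(\left(-67 + 0\right) \left(L{\left(-3 \right)} - 50\right) - 28\right)^{2} = \left(\left(-67 + 0\right) \left(2 \left(-3\right) - 50\right) - 28\right)^{2} = \left(- 67 \left(-6 - 50\right) - 28\right)^{2} = \left(\left(-67\right) \left(-56\right) - 28\right)^{2} = \left(3752 - 28\right)^{2} = 3724^{2} = 13868176$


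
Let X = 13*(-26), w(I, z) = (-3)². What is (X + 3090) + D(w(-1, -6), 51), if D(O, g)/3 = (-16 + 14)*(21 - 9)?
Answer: 2680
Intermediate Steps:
w(I, z) = 9
X = -338
D(O, g) = -72 (D(O, g) = 3*((-16 + 14)*(21 - 9)) = 3*(-2*12) = 3*(-24) = -72)
(X + 3090) + D(w(-1, -6), 51) = (-338 + 3090) - 72 = 2752 - 72 = 2680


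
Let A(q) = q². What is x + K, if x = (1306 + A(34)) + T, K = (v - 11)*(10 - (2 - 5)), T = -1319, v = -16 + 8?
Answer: 896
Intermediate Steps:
v = -8
K = -247 (K = (-8 - 11)*(10 - (2 - 5)) = -19*(10 - 1*(-3)) = -19*(10 + 3) = -19*13 = -247)
x = 1143 (x = (1306 + 34²) - 1319 = (1306 + 1156) - 1319 = 2462 - 1319 = 1143)
x + K = 1143 - 247 = 896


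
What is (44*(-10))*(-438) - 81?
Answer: 192639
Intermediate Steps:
(44*(-10))*(-438) - 81 = -440*(-438) - 81 = 192720 - 81 = 192639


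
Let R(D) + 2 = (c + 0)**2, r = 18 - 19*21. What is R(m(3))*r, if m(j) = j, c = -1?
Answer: 381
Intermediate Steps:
r = -381 (r = 18 - 399 = -381)
R(D) = -1 (R(D) = -2 + (-1 + 0)**2 = -2 + (-1)**2 = -2 + 1 = -1)
R(m(3))*r = -1*(-381) = 381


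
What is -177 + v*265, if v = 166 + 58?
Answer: 59183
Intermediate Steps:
v = 224
-177 + v*265 = -177 + 224*265 = -177 + 59360 = 59183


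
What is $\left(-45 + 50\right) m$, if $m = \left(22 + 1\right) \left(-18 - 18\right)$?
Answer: $-4140$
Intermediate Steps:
$m = -828$ ($m = 23 \left(-36\right) = -828$)
$\left(-45 + 50\right) m = \left(-45 + 50\right) \left(-828\right) = 5 \left(-828\right) = -4140$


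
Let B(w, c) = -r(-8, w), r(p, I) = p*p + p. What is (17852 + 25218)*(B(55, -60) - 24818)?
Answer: -1071323180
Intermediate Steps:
r(p, I) = p + p² (r(p, I) = p² + p = p + p²)
B(w, c) = -56 (B(w, c) = -(-8)*(1 - 8) = -(-8)*(-7) = -1*56 = -56)
(17852 + 25218)*(B(55, -60) - 24818) = (17852 + 25218)*(-56 - 24818) = 43070*(-24874) = -1071323180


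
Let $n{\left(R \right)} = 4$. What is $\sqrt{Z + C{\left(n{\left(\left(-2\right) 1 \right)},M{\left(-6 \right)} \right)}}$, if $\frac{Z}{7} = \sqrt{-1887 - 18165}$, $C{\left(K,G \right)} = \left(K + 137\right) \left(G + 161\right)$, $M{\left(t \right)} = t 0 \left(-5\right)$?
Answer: $\sqrt{22701 + 42 i \sqrt{557}} \approx 150.7 + 3.289 i$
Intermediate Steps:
$M{\left(t \right)} = 0$ ($M{\left(t \right)} = 0 \left(-5\right) = 0$)
$C{\left(K,G \right)} = \left(137 + K\right) \left(161 + G\right)$
$Z = 42 i \sqrt{557}$ ($Z = 7 \sqrt{-1887 - 18165} = 7 \sqrt{-20052} = 7 \cdot 6 i \sqrt{557} = 42 i \sqrt{557} \approx 991.24 i$)
$\sqrt{Z + C{\left(n{\left(\left(-2\right) 1 \right)},M{\left(-6 \right)} \right)}} = \sqrt{42 i \sqrt{557} + \left(22057 + 137 \cdot 0 + 161 \cdot 4 + 0 \cdot 4\right)} = \sqrt{42 i \sqrt{557} + \left(22057 + 0 + 644 + 0\right)} = \sqrt{42 i \sqrt{557} + 22701} = \sqrt{22701 + 42 i \sqrt{557}}$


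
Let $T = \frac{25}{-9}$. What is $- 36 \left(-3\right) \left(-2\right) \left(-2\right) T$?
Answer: $-1200$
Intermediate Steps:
$T = - \frac{25}{9}$ ($T = 25 \left(- \frac{1}{9}\right) = - \frac{25}{9} \approx -2.7778$)
$- 36 \left(-3\right) \left(-2\right) \left(-2\right) T = - 36 \left(-3\right) \left(-2\right) \left(-2\right) \left(- \frac{25}{9}\right) = - 36 \cdot 6 \left(-2\right) \left(- \frac{25}{9}\right) = \left(-36\right) \left(-12\right) \left(- \frac{25}{9}\right) = 432 \left(- \frac{25}{9}\right) = -1200$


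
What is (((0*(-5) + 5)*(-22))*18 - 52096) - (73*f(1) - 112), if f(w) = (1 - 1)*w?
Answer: -53964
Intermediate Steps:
f(w) = 0 (f(w) = 0*w = 0)
(((0*(-5) + 5)*(-22))*18 - 52096) - (73*f(1) - 112) = (((0*(-5) + 5)*(-22))*18 - 52096) - (73*0 - 112) = (((0 + 5)*(-22))*18 - 52096) - (0 - 112) = ((5*(-22))*18 - 52096) - 1*(-112) = (-110*18 - 52096) + 112 = (-1980 - 52096) + 112 = -54076 + 112 = -53964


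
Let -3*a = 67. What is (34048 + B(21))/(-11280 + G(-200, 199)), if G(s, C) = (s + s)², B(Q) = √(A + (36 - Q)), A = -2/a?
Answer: 2128/9295 + √67737/9964240 ≈ 0.22897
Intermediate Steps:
a = -67/3 (a = -⅓*67 = -67/3 ≈ -22.333)
A = 6/67 (A = -2/(-67/3) = -2*(-3/67) = 6/67 ≈ 0.089552)
B(Q) = √(2418/67 - Q) (B(Q) = √(6/67 + (36 - Q)) = √(2418/67 - Q))
G(s, C) = 4*s² (G(s, C) = (2*s)² = 4*s²)
(34048 + B(21))/(-11280 + G(-200, 199)) = (34048 + √(162006 - 4489*21)/67)/(-11280 + 4*(-200)²) = (34048 + √(162006 - 94269)/67)/(-11280 + 4*40000) = (34048 + √67737/67)/(-11280 + 160000) = (34048 + √67737/67)/148720 = (34048 + √67737/67)*(1/148720) = 2128/9295 + √67737/9964240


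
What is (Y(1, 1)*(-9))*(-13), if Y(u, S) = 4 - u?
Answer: 351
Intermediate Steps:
(Y(1, 1)*(-9))*(-13) = ((4 - 1*1)*(-9))*(-13) = ((4 - 1)*(-9))*(-13) = (3*(-9))*(-13) = -27*(-13) = 351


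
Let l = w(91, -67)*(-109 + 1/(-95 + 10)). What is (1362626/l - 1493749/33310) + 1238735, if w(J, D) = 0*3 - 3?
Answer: 575412465297349/462975690 ≈ 1.2429e+6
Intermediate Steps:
w(J, D) = -3 (w(J, D) = 0 - 3 = -3)
l = 27798/85 (l = -3*(-109 + 1/(-95 + 10)) = -3*(-109 + 1/(-85)) = -3*(-109 - 1/85) = -3*(-9266/85) = 27798/85 ≈ 327.04)
(1362626/l - 1493749/33310) + 1238735 = (1362626/(27798/85) - 1493749/33310) + 1238735 = (1362626*(85/27798) - 1493749*1/33310) + 1238735 = (57911605/13899 - 1493749/33310) + 1238735 = 1908273945199/462975690 + 1238735 = 575412465297349/462975690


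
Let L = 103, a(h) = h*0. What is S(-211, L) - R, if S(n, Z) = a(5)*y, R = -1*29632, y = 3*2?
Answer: 29632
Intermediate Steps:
a(h) = 0
y = 6
R = -29632
S(n, Z) = 0 (S(n, Z) = 0*6 = 0)
S(-211, L) - R = 0 - 1*(-29632) = 0 + 29632 = 29632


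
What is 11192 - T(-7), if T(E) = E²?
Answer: 11143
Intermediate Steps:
11192 - T(-7) = 11192 - 1*(-7)² = 11192 - 1*49 = 11192 - 49 = 11143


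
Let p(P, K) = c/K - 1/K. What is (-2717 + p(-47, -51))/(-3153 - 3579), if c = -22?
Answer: 34636/85833 ≈ 0.40353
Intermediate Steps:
p(P, K) = -23/K (p(P, K) = -22/K - 1/K = -23/K)
(-2717 + p(-47, -51))/(-3153 - 3579) = (-2717 - 23/(-51))/(-3153 - 3579) = (-2717 - 23*(-1/51))/(-6732) = (-2717 + 23/51)*(-1/6732) = -138544/51*(-1/6732) = 34636/85833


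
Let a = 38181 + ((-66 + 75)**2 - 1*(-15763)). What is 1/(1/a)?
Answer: 54025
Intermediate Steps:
a = 54025 (a = 38181 + (9**2 + 15763) = 38181 + (81 + 15763) = 38181 + 15844 = 54025)
1/(1/a) = 1/(1/54025) = 54025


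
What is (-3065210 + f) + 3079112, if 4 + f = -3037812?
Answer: -3023914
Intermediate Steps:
f = -3037816 (f = -4 - 3037812 = -3037816)
(-3065210 + f) + 3079112 = (-3065210 - 3037816) + 3079112 = -6103026 + 3079112 = -3023914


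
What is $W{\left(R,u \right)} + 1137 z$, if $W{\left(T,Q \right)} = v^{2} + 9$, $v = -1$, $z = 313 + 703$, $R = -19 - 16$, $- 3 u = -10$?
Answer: $1155202$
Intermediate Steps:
$u = \frac{10}{3}$ ($u = \left(- \frac{1}{3}\right) \left(-10\right) = \frac{10}{3} \approx 3.3333$)
$R = -35$ ($R = -19 - 16 = -35$)
$z = 1016$
$W{\left(T,Q \right)} = 10$ ($W{\left(T,Q \right)} = \left(-1\right)^{2} + 9 = 1 + 9 = 10$)
$W{\left(R,u \right)} + 1137 z = 10 + 1137 \cdot 1016 = 10 + 1155192 = 1155202$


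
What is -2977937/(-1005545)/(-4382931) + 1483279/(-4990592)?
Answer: -6537173024654671909/21994708501187667840 ≈ -0.29722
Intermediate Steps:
-2977937/(-1005545)/(-4382931) + 1483279/(-4990592) = -2977937*(-1/1005545)*(-1/4382931) + 1483279*(-1/4990592) = (2977937/1005545)*(-1/4382931) - 1483279/4990592 = -2977937/4407234352395 - 1483279/4990592 = -6537173024654671909/21994708501187667840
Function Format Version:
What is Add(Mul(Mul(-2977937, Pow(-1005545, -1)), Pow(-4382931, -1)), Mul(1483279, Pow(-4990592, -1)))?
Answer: Rational(-6537173024654671909, 21994708501187667840) ≈ -0.29722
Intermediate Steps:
Add(Mul(Mul(-2977937, Pow(-1005545, -1)), Pow(-4382931, -1)), Mul(1483279, Pow(-4990592, -1))) = Add(Mul(Mul(-2977937, Rational(-1, 1005545)), Rational(-1, 4382931)), Mul(1483279, Rational(-1, 4990592))) = Add(Mul(Rational(2977937, 1005545), Rational(-1, 4382931)), Rational(-1483279, 4990592)) = Add(Rational(-2977937, 4407234352395), Rational(-1483279, 4990592)) = Rational(-6537173024654671909, 21994708501187667840)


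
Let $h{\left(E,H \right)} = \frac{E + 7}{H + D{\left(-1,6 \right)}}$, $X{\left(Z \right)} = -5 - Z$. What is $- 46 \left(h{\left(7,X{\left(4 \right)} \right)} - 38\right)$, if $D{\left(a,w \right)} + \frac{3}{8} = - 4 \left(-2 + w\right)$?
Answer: $\frac{51428}{29} \approx 1773.4$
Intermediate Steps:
$D{\left(a,w \right)} = \frac{61}{8} - 4 w$ ($D{\left(a,w \right)} = - \frac{3}{8} - 4 \left(-2 + w\right) = - \frac{3}{8} - \left(-8 + 4 w\right) = \frac{61}{8} - 4 w$)
$h{\left(E,H \right)} = \frac{7 + E}{- \frac{131}{8} + H}$ ($h{\left(E,H \right)} = \frac{E + 7}{H + \left(\frac{61}{8} - 24\right)} = \frac{7 + E}{H + \left(\frac{61}{8} - 24\right)} = \frac{7 + E}{H - \frac{131}{8}} = \frac{7 + E}{- \frac{131}{8} + H}$)
$- 46 \left(h{\left(7,X{\left(4 \right)} \right)} - 38\right) = - 46 \left(\frac{8 \left(7 + 7\right)}{-131 + 8 \left(-5 - 4\right)} - 38\right) = - 46 \left(8 \frac{1}{-131 + 8 \left(-5 - 4\right)} 14 - 38\right) = - 46 \left(8 \frac{1}{-131 + 8 \left(-9\right)} 14 - 38\right) = - 46 \left(8 \frac{1}{-131 - 72} \cdot 14 - 38\right) = - 46 \left(8 \frac{1}{-203} \cdot 14 - 38\right) = - 46 \left(8 \left(- \frac{1}{203}\right) 14 - 38\right) = - 46 \left(- \frac{16}{29} - 38\right) = \left(-46\right) \left(- \frac{1118}{29}\right) = \frac{51428}{29}$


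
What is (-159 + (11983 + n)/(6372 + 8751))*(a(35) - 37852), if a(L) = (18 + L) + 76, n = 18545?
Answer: 29851831989/5041 ≈ 5.9218e+6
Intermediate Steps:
a(L) = 94 + L
(-159 + (11983 + n)/(6372 + 8751))*(a(35) - 37852) = (-159 + (11983 + 18545)/(6372 + 8751))*((94 + 35) - 37852) = (-159 + 30528/15123)*(129 - 37852) = (-159 + 30528*(1/15123))*(-37723) = (-159 + 10176/5041)*(-37723) = -791343/5041*(-37723) = 29851831989/5041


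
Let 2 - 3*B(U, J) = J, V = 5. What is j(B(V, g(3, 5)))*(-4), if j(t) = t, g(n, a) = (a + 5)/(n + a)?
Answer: -1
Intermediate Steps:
g(n, a) = (5 + a)/(a + n)
B(U, J) = ⅔ - J/3
j(B(V, g(3, 5)))*(-4) = (⅔ - (5 + 5)/(3*(5 + 3)))*(-4) = (⅔ - 10/(3*8))*(-4) = (⅔ - 10/24)*(-4) = (⅔ - ⅓*5/4)*(-4) = (⅔ - 5/12)*(-4) = (¼)*(-4) = -1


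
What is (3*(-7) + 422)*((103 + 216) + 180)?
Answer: 200099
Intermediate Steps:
(3*(-7) + 422)*((103 + 216) + 180) = (-21 + 422)*(319 + 180) = 401*499 = 200099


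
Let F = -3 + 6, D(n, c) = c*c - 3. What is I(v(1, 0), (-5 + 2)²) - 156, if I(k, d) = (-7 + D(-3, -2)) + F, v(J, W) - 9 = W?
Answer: -159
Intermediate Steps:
v(J, W) = 9 + W
D(n, c) = -3 + c² (D(n, c) = c² - 3 = -3 + c²)
F = 3
I(k, d) = -3 (I(k, d) = (-7 + (-3 + (-2)²)) + 3 = (-7 + (-3 + 4)) + 3 = (-7 + 1) + 3 = -6 + 3 = -3)
I(v(1, 0), (-5 + 2)²) - 156 = -3 - 156 = -159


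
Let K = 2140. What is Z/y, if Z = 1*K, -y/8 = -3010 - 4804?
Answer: 535/15628 ≈ 0.034233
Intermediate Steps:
y = 62512 (y = -8*(-3010 - 4804) = -8*(-7814) = 62512)
Z = 2140 (Z = 1*2140 = 2140)
Z/y = 2140/62512 = 2140*(1/62512) = 535/15628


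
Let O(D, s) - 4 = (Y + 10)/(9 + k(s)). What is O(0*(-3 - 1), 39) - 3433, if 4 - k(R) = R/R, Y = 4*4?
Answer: -20561/6 ≈ -3426.8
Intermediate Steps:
Y = 16
k(R) = 3 (k(R) = 4 - R/R = 4 - 1*1 = 4 - 1 = 3)
O(D, s) = 37/6 (O(D, s) = 4 + (16 + 10)/(9 + 3) = 4 + 26/12 = 4 + 26*(1/12) = 4 + 13/6 = 37/6)
O(0*(-3 - 1), 39) - 3433 = 37/6 - 3433 = -20561/6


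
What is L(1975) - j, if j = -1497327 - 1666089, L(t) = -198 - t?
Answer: 3161243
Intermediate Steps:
j = -3163416
L(1975) - j = (-198 - 1*1975) - 1*(-3163416) = (-198 - 1975) + 3163416 = -2173 + 3163416 = 3161243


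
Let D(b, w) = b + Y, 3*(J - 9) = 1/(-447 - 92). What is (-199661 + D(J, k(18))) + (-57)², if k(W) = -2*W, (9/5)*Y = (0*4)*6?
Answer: -317583652/1617 ≈ -1.9640e+5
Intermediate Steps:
Y = 0 (Y = 5*((0*4)*6)/9 = 5*(0*6)/9 = (5/9)*0 = 0)
J = 14552/1617 (J = 9 + 1/(3*(-447 - 92)) = 9 + (⅓)/(-539) = 9 + (⅓)*(-1/539) = 9 - 1/1617 = 14552/1617 ≈ 8.9994)
D(b, w) = b (D(b, w) = b + 0 = b)
(-199661 + D(J, k(18))) + (-57)² = (-199661 + 14552/1617) + (-57)² = -322837285/1617 + 3249 = -317583652/1617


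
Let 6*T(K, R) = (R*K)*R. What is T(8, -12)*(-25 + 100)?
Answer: 14400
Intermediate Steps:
T(K, R) = K*R²/6 (T(K, R) = ((R*K)*R)/6 = ((K*R)*R)/6 = (K*R²)/6 = K*R²/6)
T(8, -12)*(-25 + 100) = ((⅙)*8*(-12)²)*(-25 + 100) = ((⅙)*8*144)*75 = 192*75 = 14400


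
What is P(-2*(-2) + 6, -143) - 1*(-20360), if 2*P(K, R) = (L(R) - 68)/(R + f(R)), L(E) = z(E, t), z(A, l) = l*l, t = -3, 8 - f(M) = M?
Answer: 325701/16 ≈ 20356.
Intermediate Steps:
f(M) = 8 - M
z(A, l) = l²
L(E) = 9 (L(E) = (-3)² = 9)
P(K, R) = -59/16 (P(K, R) = ((9 - 68)/(R + (8 - R)))/2 = (-59/8)/2 = (-59*⅛)/2 = (½)*(-59/8) = -59/16)
P(-2*(-2) + 6, -143) - 1*(-20360) = -59/16 - 1*(-20360) = -59/16 + 20360 = 325701/16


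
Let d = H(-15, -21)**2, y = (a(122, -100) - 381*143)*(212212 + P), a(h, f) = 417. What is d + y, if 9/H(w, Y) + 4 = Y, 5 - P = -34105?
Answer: -8323528282419/625 ≈ -1.3318e+10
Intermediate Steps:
P = 34110 (P = 5 - 1*(-34105) = 5 + 34105 = 34110)
H(w, Y) = 9/(-4 + Y)
y = -13317645252 (y = (417 - 381*143)*(212212 + 34110) = (417 - 54483)*246322 = -54066*246322 = -13317645252)
d = 81/625 (d = (9/(-4 - 21))**2 = (9/(-25))**2 = (9*(-1/25))**2 = (-9/25)**2 = 81/625 ≈ 0.12960)
d + y = 81/625 - 13317645252 = -8323528282419/625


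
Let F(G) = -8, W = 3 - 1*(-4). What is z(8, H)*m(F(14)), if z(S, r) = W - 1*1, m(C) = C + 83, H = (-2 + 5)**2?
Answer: 450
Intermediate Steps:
W = 7 (W = 3 + 4 = 7)
H = 9 (H = 3**2 = 9)
m(C) = 83 + C
z(S, r) = 6 (z(S, r) = 7 - 1*1 = 7 - 1 = 6)
z(8, H)*m(F(14)) = 6*(83 - 8) = 6*75 = 450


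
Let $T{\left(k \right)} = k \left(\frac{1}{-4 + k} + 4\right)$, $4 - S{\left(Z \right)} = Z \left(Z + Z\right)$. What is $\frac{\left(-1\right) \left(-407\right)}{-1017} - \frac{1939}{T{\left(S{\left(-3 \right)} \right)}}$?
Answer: $\frac{2506484}{72207} \approx 34.712$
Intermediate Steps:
$S{\left(Z \right)} = 4 - 2 Z^{2}$ ($S{\left(Z \right)} = 4 - Z \left(Z + Z\right) = 4 - Z 2 Z = 4 - 2 Z^{2}$)
$T{\left(k \right)} = k \left(4 + \frac{1}{-4 + k}\right)$
$\frac{\left(-1\right) \left(-407\right)}{-1017} - \frac{1939}{T{\left(S{\left(-3 \right)} \right)}} = \frac{\left(-1\right) \left(-407\right)}{-1017} - \frac{1939}{\left(4 - 2 \left(-3\right)^{2}\right) \frac{1}{-4 + \left(4 - 2 \left(-3\right)^{2}\right)} \left(-15 + 4 \left(4 - 2 \left(-3\right)^{2}\right)\right)} = 407 \left(- \frac{1}{1017}\right) - \frac{1939}{\left(4 - 18\right) \frac{1}{-4 + \left(4 - 18\right)} \left(-15 + 4 \left(4 - 18\right)\right)} = - \frac{407}{1017} - \frac{1939}{\left(4 - 18\right) \frac{1}{-4 + \left(4 - 18\right)} \left(-15 + 4 \left(4 - 18\right)\right)} = - \frac{407}{1017} - \frac{1939}{\left(-14\right) \frac{1}{-4 - 14} \left(-15 + 4 \left(-14\right)\right)} = - \frac{407}{1017} - \frac{1939}{\left(-14\right) \frac{1}{-18} \left(-15 - 56\right)} = - \frac{407}{1017} - \frac{1939}{\left(-14\right) \left(- \frac{1}{18}\right) \left(-71\right)} = - \frac{407}{1017} - \frac{1939}{- \frac{497}{9}} = - \frac{407}{1017} - - \frac{2493}{71} = - \frac{407}{1017} + \frac{2493}{71} = \frac{2506484}{72207}$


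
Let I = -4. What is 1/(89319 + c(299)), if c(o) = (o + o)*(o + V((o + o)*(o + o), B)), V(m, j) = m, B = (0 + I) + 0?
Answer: 1/214115313 ≈ 4.6704e-9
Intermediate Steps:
B = -4 (B = (0 - 4) + 0 = -4 + 0 = -4)
c(o) = 2*o*(o + 4*o**2) (c(o) = (o + o)*(o + (o + o)*(o + o)) = (2*o)*(o + (2*o)*(2*o)) = (2*o)*(o + 4*o**2) = 2*o*(o + 4*o**2))
1/(89319 + c(299)) = 1/(89319 + 299**2*(2 + 8*299)) = 1/(89319 + 89401*(2 + 2392)) = 1/(89319 + 89401*2394) = 1/(89319 + 214025994) = 1/214115313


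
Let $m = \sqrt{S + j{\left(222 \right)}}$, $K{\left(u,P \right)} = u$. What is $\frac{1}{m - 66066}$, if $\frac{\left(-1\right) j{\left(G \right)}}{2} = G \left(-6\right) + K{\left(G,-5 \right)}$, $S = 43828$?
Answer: $- \frac{33033}{2182335154} - \frac{\sqrt{2878}}{1091167577} \approx -1.5186 \cdot 10^{-5}$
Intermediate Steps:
$j{\left(G \right)} = 10 G$ ($j{\left(G \right)} = - 2 \left(G \left(-6\right) + G\right) = - 2 \left(- 6 G + G\right) = - 2 \left(- 5 G\right) = 10 G$)
$m = 4 \sqrt{2878}$ ($m = \sqrt{43828 + 10 \cdot 222} = \sqrt{43828 + 2220} = \sqrt{46048} = 4 \sqrt{2878} \approx 214.59$)
$\frac{1}{m - 66066} = \frac{1}{4 \sqrt{2878} - 66066} = \frac{1}{-66066 + 4 \sqrt{2878}}$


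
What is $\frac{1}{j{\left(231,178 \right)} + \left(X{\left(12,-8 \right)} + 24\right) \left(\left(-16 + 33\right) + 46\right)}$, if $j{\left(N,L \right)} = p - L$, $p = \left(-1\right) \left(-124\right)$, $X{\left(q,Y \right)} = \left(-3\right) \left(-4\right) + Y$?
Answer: $\frac{1}{1710} \approx 0.0005848$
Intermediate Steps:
$X{\left(q,Y \right)} = 12 + Y$
$p = 124$
$j{\left(N,L \right)} = 124 - L$
$\frac{1}{j{\left(231,178 \right)} + \left(X{\left(12,-8 \right)} + 24\right) \left(\left(-16 + 33\right) + 46\right)} = \frac{1}{\left(124 - 178\right) + \left(\left(12 - 8\right) + 24\right) \left(\left(-16 + 33\right) + 46\right)} = \frac{1}{\left(124 - 178\right) + \left(4 + 24\right) \left(17 + 46\right)} = \frac{1}{-54 + 28 \cdot 63} = \frac{1}{-54 + 1764} = \frac{1}{1710}$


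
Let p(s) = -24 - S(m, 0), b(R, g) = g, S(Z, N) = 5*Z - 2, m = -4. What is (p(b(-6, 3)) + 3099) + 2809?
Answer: 5906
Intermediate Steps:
S(Z, N) = -2 + 5*Z
p(s) = -2 (p(s) = -24 - (-2 + 5*(-4)) = -24 - (-2 - 20) = -24 - 1*(-22) = -24 + 22 = -2)
(p(b(-6, 3)) + 3099) + 2809 = (-2 + 3099) + 2809 = 3097 + 2809 = 5906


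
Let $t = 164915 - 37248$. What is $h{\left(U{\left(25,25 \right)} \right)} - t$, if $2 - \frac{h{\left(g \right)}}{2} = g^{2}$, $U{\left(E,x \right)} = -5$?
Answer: $-127713$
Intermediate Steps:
$h{\left(g \right)} = 4 - 2 g^{2}$
$t = 127667$
$h{\left(U{\left(25,25 \right)} \right)} - t = \left(4 - 2 \left(-5\right)^{2}\right) - 127667 = \left(4 - 50\right) - 127667 = -46 - 127667 = -127713$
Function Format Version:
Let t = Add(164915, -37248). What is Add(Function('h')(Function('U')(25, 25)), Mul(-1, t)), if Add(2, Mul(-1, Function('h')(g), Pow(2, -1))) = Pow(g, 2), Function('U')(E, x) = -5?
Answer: -127713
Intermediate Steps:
Function('h')(g) = Add(4, Mul(-2, Pow(g, 2)))
t = 127667
Add(Function('h')(Function('U')(25, 25)), Mul(-1, t)) = Add(Add(4, Mul(-2, Pow(-5, 2))), Mul(-1, 127667)) = Add(Add(4, Mul(-2, 25)), -127667) = Add(Add(4, -50), -127667) = Add(-46, -127667) = -127713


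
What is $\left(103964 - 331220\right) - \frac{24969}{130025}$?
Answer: $- \frac{4221283767}{18575} \approx -2.2726 \cdot 10^{5}$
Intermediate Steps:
$\left(103964 - 331220\right) - \frac{24969}{130025} = -227256 - \frac{3567}{18575} = - \frac{4221283767}{18575}$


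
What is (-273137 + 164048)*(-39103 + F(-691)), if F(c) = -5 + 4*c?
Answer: 4567774608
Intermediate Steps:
(-273137 + 164048)*(-39103 + F(-691)) = (-273137 + 164048)*(-39103 + (-5 + 4*(-691))) = -109089*(-39103 + (-5 - 2764)) = -109089*(-39103 - 2769) = -109089*(-41872) = 4567774608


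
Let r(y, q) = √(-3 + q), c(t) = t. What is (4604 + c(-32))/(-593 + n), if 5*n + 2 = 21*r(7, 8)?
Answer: -1884045/244469 - 13335*√5/244469 ≈ -7.8287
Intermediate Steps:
n = -⅖ + 21*√5/5 (n = -⅖ + (21*√(-3 + 8))/5 = -⅖ + (21*√5)/5 = -⅖ + 21*√5/5 ≈ 8.9915)
(4604 + c(-32))/(-593 + n) = (4604 - 32)/(-593 + (-⅖ + 21*√5/5)) = 4572/(-2967/5 + 21*√5/5)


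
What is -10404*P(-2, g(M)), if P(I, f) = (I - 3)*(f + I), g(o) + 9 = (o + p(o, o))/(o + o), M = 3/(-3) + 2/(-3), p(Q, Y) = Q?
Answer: -520200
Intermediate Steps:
M = -5/3 (M = 3*(-1/3) + 2*(-1/3) = -1 - 2/3 = -5/3 ≈ -1.6667)
g(o) = -8 (g(o) = -9 + (o + o)/(o + o) = -9 + (2*o)/((2*o)) = -9 + (2*o)*(1/(2*o)) = -9 + 1 = -8)
P(I, f) = (-3 + I)*(I + f)
-10404*P(-2, g(M)) = -10404*((-2)**2 - 3*(-2) - 3*(-8) - 2*(-8)) = -10404*(4 + 6 + 24 + 16) = -10404*50 = -520200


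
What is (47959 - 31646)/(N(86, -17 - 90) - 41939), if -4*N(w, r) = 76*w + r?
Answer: -5932/15835 ≈ -0.37461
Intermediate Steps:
N(w, r) = -19*w - r/4 (N(w, r) = -(76*w + r)/4 = -(r + 76*w)/4 = -19*w - r/4)
(47959 - 31646)/(N(86, -17 - 90) - 41939) = (47959 - 31646)/((-19*86 - (-17 - 90)/4) - 41939) = 16313/((-1634 - 1/4*(-107)) - 41939) = 16313/((-1634 + 107/4) - 41939) = 16313/(-6429/4 - 41939) = 16313/(-174185/4) = 16313*(-4/174185) = -5932/15835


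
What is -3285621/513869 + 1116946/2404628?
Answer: -3663366164957/617831892866 ≈ -5.9294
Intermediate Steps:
-3285621/513869 + 1116946/2404628 = -3285621*1/513869 + 1116946*(1/2404628) = -3285621/513869 + 558473/1202314 = -3663366164957/617831892866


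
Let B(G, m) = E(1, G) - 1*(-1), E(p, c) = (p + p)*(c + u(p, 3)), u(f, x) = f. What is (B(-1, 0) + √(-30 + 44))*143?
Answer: 143 + 143*√14 ≈ 678.06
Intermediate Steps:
E(p, c) = 2*p*(c + p) (E(p, c) = (p + p)*(c + p) = (2*p)*(c + p) = 2*p*(c + p))
B(G, m) = 3 + 2*G (B(G, m) = 2*1*(G + 1) - 1*(-1) = 2*1*(1 + G) + 1 = (2 + 2*G) + 1 = 3 + 2*G)
(B(-1, 0) + √(-30 + 44))*143 = ((3 + 2*(-1)) + √(-30 + 44))*143 = ((3 - 2) + √14)*143 = (1 + √14)*143 = 143 + 143*√14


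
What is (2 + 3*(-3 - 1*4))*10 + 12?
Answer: -178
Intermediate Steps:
(2 + 3*(-3 - 1*4))*10 + 12 = (2 + 3*(-3 - 4))*10 + 12 = (2 + 3*(-7))*10 + 12 = (2 - 21)*10 + 12 = -19*10 + 12 = -190 + 12 = -178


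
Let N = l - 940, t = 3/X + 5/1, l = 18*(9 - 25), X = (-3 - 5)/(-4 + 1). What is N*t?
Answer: -15043/2 ≈ -7521.5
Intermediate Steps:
X = 8/3 (X = -8/(-3) = -8*(-⅓) = 8/3 ≈ 2.6667)
l = -288 (l = 18*(-16) = -288)
t = 49/8 (t = 3/(8/3) + 5/1 = 3*(3/8) + 5*1 = 9/8 + 5 = 49/8 ≈ 6.1250)
N = -1228 (N = -288 - 940 = -1228)
N*t = -1228*49/8 = -15043/2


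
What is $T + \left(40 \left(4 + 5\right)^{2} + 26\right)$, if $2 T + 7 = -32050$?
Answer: $- \frac{25525}{2} \approx -12763.0$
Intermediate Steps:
$T = - \frac{32057}{2}$ ($T = - \frac{7}{2} + \frac{1}{2} \left(-32050\right) = - \frac{7}{2} - 16025 = - \frac{32057}{2} \approx -16029.0$)
$T + \left(40 \left(4 + 5\right)^{2} + 26\right) = - \frac{32057}{2} + \left(40 \left(4 + 5\right)^{2} + 26\right) = - \frac{32057}{2} + \left(40 \cdot 9^{2} + 26\right) = - \frac{32057}{2} + \left(40 \cdot 81 + 26\right) = - \frac{32057}{2} + \left(3240 + 26\right) = - \frac{32057}{2} + 3266 = - \frac{25525}{2}$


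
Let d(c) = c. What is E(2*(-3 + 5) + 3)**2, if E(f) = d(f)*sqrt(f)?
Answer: 343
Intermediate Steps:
E(f) = f**(3/2) (E(f) = f*sqrt(f) = f**(3/2))
E(2*(-3 + 5) + 3)**2 = ((2*(-3 + 5) + 3)**(3/2))**2 = ((2*2 + 3)**(3/2))**2 = ((4 + 3)**(3/2))**2 = (7**(3/2))**2 = (7*sqrt(7))**2 = 343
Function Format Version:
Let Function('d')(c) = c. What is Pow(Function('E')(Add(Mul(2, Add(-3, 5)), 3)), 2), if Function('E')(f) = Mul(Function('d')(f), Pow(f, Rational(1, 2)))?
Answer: 343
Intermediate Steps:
Function('E')(f) = Pow(f, Rational(3, 2)) (Function('E')(f) = Mul(f, Pow(f, Rational(1, 2))) = Pow(f, Rational(3, 2)))
Pow(Function('E')(Add(Mul(2, Add(-3, 5)), 3)), 2) = Pow(Pow(Add(Mul(2, Add(-3, 5)), 3), Rational(3, 2)), 2) = Pow(Pow(Add(Mul(2, 2), 3), Rational(3, 2)), 2) = Pow(Pow(Add(4, 3), Rational(3, 2)), 2) = Pow(Pow(7, Rational(3, 2)), 2) = Pow(Mul(7, Pow(7, Rational(1, 2))), 2) = 343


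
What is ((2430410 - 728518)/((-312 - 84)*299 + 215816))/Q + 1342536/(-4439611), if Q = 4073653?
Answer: -133185296470395821/440434590493742999 ≈ -0.30240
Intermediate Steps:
((2430410 - 728518)/((-312 - 84)*299 + 215816))/Q + 1342536/(-4439611) = ((2430410 - 728518)/((-312 - 84)*299 + 215816))/4073653 + 1342536/(-4439611) = (1701892/(-396*299 + 215816))*(1/4073653) + 1342536*(-1/4439611) = (1701892/(-118404 + 215816))*(1/4073653) - 1342536/4439611 = (1701892/97412)*(1/4073653) - 1342536/4439611 = (1701892*(1/97412))*(1/4073653) - 1342536/4439611 = (425473/24353)*(1/4073653) - 1342536/4439611 = 425473/99205671509 - 1342536/4439611 = -133185296470395821/440434590493742999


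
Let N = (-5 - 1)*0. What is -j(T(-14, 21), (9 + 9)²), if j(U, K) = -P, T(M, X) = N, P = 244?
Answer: 244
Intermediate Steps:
N = 0 (N = -6*0 = 0)
T(M, X) = 0
j(U, K) = -244 (j(U, K) = -1*244 = -244)
-j(T(-14, 21), (9 + 9)²) = -1*(-244) = 244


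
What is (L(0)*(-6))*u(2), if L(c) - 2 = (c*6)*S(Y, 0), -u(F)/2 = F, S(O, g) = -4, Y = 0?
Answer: 48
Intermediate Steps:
u(F) = -2*F
L(c) = 2 - 24*c (L(c) = 2 + (c*6)*(-4) = 2 + (6*c)*(-4) = 2 - 24*c)
(L(0)*(-6))*u(2) = ((2 - 24*0)*(-6))*(-2*2) = ((2 + 0)*(-6))*(-4) = (2*(-6))*(-4) = -12*(-4) = 48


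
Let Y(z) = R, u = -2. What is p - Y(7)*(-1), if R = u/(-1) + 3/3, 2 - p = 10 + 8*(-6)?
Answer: 43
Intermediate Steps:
p = 40 (p = 2 - (10 + 8*(-6)) = 2 - (10 - 48) = 2 - 1*(-38) = 2 + 38 = 40)
R = 3 (R = -2/(-1) + 3/3 = -2*(-1) + 3*(⅓) = 2 + 1 = 3)
Y(z) = 3
p - Y(7)*(-1) = 40 - 3*(-1) = 40 - 1*(-3) = 40 + 3 = 43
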